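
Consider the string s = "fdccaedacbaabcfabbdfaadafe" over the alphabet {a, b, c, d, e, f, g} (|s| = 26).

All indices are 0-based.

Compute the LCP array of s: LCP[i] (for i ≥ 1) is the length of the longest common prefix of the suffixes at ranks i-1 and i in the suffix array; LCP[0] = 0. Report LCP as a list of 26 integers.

sorted suffixes:
  #0 SA[0]=10  'aabcfabbdfaadafe'
  #1 SA[1]=20  'aadafe'
  #2 SA[2]=15  'abbdfaadafe'
  #3 SA[3]=11  'abcfabbdfaadafe'
  #4 SA[4]=7  'acbaabcfabbdfaadafe'
  #5 SA[5]=21  'adafe'
  #6 SA[6]=4  'aedacbaabcfabbdfaadafe'
  #7 SA[7]=23  'afe'
  #8 SA[8]=9  'baabcfabbdfaadafe'
  #9 SA[9]=16  'bbdfaadafe'
  #10 SA[10]=12  'bcfabbdfaadafe'
  #11 SA[11]=17  'bdfaadafe'
  #12 SA[12]=3  'caedacbaabcfabbdfaadafe'
  #13 SA[13]=8  'cbaabcfabbdfaadafe'
  #14 SA[14]=2  'ccaedacbaabcfabbdfaadafe'
  #15 SA[15]=13  'cfabbdfaadafe'
  #16 SA[16]=6  'dacbaabcfabbdfaadafe'
  #17 SA[17]=22  'dafe'
  #18 SA[18]=1  'dccaedacbaabcfabbdfaadafe'
  #19 SA[19]=18  'dfaadafe'
  #20 SA[20]=25  'e'
  #21 SA[21]=5  'edacbaabcfabbdfaadafe'
  #22 SA[22]=19  'faadafe'
  #23 SA[23]=14  'fabbdfaadafe'
  #24 SA[24]=0  'fdccaedacbaabcfabbdfaadafe'
  #25 SA[25]=24  'fe'

SA = [10, 20, 15, 11, 7, 21, 4, 23, 9, 16, 12, 17, 3, 8, 2, 13, 6, 22, 1, 18, 25, 5, 19, 14, 0, 24]
i: (SA[i-1],SA[i]) lcp shared
  1: (10,20) 2 'aa'
  2: (20,15) 1 'a'
  3: (15,11) 2 'ab'
  4: (11,7) 1 'a'
  5: (7,21) 1 'a'
  6: (21,4) 1 'a'
  7: (4,23) 1 'a'
  8: (23,9) 0 ''
  9: (9,16) 1 'b'
  10: (16,12) 1 'b'
  11: (12,17) 1 'b'
  12: (17,3) 0 ''
  13: (3,8) 1 'c'
  14: (8,2) 1 'c'
  15: (2,13) 1 'c'
  16: (13,6) 0 ''
  17: (6,22) 2 'da'
  18: (22,1) 1 'd'
  19: (1,18) 1 'd'
  20: (18,25) 0 ''
  21: (25,5) 1 'e'
  22: (5,19) 0 ''
  23: (19,14) 2 'fa'
  24: (14,0) 1 'f'
  25: (0,24) 1 'f'

[0, 2, 1, 2, 1, 1, 1, 1, 0, 1, 1, 1, 0, 1, 1, 1, 0, 2, 1, 1, 0, 1, 0, 2, 1, 1]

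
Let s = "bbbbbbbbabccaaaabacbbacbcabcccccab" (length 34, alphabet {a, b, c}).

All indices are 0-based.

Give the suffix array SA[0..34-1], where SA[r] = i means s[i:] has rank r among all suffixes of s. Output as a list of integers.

sorted suffixes:
  #0 SA[0]=12  'aaaabacbbacbcabcccccab'
  #1 SA[1]=13  'aaabacbbacbcabcccccab'
  #2 SA[2]=14  'aabacbbacbcabcccccab'
  #3 SA[3]=32  'ab'
  #4 SA[4]=15  'abacbbacbcabcccccab'
  #5 SA[5]=8  'abccaaaabacbbacbcabcccccab'
  #6 SA[6]=25  'abcccccab'
  #7 SA[7]=17  'acbbacbcabcccccab'
  #8 SA[8]=21  'acbcabcccccab'
  #9 SA[9]=33  'b'
  #10 SA[10]=7  'babccaaaabacbbacbcabcccccab'
  #11 SA[11]=16  'bacbbacbcabcccccab'
  #12 SA[12]=20  'bacbcabcccccab'
  #13 SA[13]=6  'bbabccaaaabacbbacbcabcccccab'
  #14 SA[14]=19  'bbacbcabcccccab'
  #15 SA[15]=5  'bbbabccaaaabacbbacbcabcccccab'
  #16 SA[16]=4  'bbbbabccaaaabacbbacbcabcccccab'
  #17 SA[17]=3  'bbbbbabccaaaabacbbacbcabcccccab'
  #18 SA[18]=2  'bbbbbbabccaaaabacbbacbcabcccccab'
  #19 SA[19]=1  'bbbbbbbabccaaaabacbbacbcabcccccab'
  #20 SA[20]=0  'bbbbbbbbabccaaaabacbbacbcabcccccab'
  #21 SA[21]=23  'bcabcccccab'
  #22 SA[22]=9  'bccaaaabacbbacbcabcccccab'
  #23 SA[23]=26  'bcccccab'
  #24 SA[24]=11  'caaaabacbbacbcabcccccab'
  #25 SA[25]=31  'cab'
  #26 SA[26]=24  'cabcccccab'
  #27 SA[27]=18  'cbbacbcabcccccab'
  #28 SA[28]=22  'cbcabcccccab'
  #29 SA[29]=10  'ccaaaabacbbacbcabcccccab'
  #30 SA[30]=30  'ccab'
  #31 SA[31]=29  'cccab'
  #32 SA[32]=28  'ccccab'
  #33 SA[33]=27  'cccccab'

[12, 13, 14, 32, 15, 8, 25, 17, 21, 33, 7, 16, 20, 6, 19, 5, 4, 3, 2, 1, 0, 23, 9, 26, 11, 31, 24, 18, 22, 10, 30, 29, 28, 27]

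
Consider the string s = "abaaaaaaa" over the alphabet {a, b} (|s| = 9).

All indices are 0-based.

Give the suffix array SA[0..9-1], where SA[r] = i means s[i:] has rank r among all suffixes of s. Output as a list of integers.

[8, 7, 6, 5, 4, 3, 2, 0, 1]

sorted suffixes:
  #0 SA[0]=8  'a'
  #1 SA[1]=7  'aa'
  #2 SA[2]=6  'aaa'
  #3 SA[3]=5  'aaaa'
  #4 SA[4]=4  'aaaaa'
  #5 SA[5]=3  'aaaaaa'
  #6 SA[6]=2  'aaaaaaa'
  #7 SA[7]=0  'abaaaaaaa'
  #8 SA[8]=1  'baaaaaaa'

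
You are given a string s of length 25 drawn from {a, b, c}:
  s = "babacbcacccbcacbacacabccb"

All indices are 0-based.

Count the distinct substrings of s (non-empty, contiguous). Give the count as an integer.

275

rank | idx | suffix
   0 |   1 | abacbcacccbcacbacacabccb
   1 |  20 | abccb
   2 |  18 | acabccb
   3 |  16 | acacabccb
   4 |  13 | acbacacabccb
   5 |   3 | acbcacccbcacbacacabccb
   6 |   7 | acccbcacbacacabccb
   7 |  24 | b
   8 |   0 | babacbcacccbcacbacacabccb
   9 |  15 | bacacabccb
  10 |   2 | bacbcacccbcacbacacabccb
  11 |  11 | bcacbacacabccb
  12 |   5 | bcacccbcacbacacabccb
  13 |  21 | bccb
  14 |  19 | cabccb
  15 |  17 | cacabccb
  16 |  12 | cacbacacabccb
  17 |   6 | cacccbcacbacacabccb
  18 |  23 | cb
  19 |  14 | cbacacabccb
  20 |  10 | cbcacbacacabccb
  21 |   4 | cbcacccbcacbacacabccb
  22 |  22 | ccb
  23 |   9 | ccbcacbacacabccb
  24 |   8 | cccbcacbacacabccb

SA = [1, 20, 18, 16, 13, 3, 7, 24, 0, 15, 2, 11, 5, 21, 19, 17, 12, 6, 23, 14, 10, 4, 22, 9, 8]
i: (SA[i-1],SA[i]) lcp shared
  1: (1,20) 2 'ab'
  2: (20,18) 1 'a'
  3: (18,16) 3 'aca'
  4: (16,13) 2 'ac'
  5: (13,3) 3 'acb'
  6: (3,7) 2 'ac'
  7: (7,24) 0 ''
  8: (24,0) 1 'b'
  9: (0,15) 2 'ba'
  10: (15,2) 3 'bac'
  11: (2,11) 1 'b'
  12: (11,5) 4 'bcac'
  13: (5,21) 2 'bc'
  14: (21,19) 0 ''
  15: (19,17) 2 'ca'
  16: (17,12) 3 'cac'
  17: (12,6) 3 'cac'
  18: (6,23) 1 'c'
  19: (23,14) 2 'cb'
  20: (14,10) 2 'cb'
  21: (10,4) 5 'cbcac'
  22: (4,22) 1 'c'
  23: (22,9) 3 'ccb'
  24: (9,8) 2 'cc'

n(n+1)/2 = 25·26/2 = 325
Σ LCP = 0 + 2 + 1 + 3 + 2 + 3 + 2 + 0 + 1 + 2 + 3 + 1 + 4 + 2 + 0 + 2 + 3 + 3 + 1 + 2 + 2 + 5 + 1 + 3 + 2 = 50
distinct = 325 − 50 = 275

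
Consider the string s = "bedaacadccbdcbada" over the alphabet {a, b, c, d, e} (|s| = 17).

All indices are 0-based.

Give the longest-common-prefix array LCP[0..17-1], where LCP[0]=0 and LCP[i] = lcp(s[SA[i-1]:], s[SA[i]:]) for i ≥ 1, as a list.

[0, 1, 1, 1, 2, 0, 1, 1, 0, 1, 2, 1, 0, 2, 1, 2, 0]

sorted suffixes:
  #0 SA[0]=16  'a'
  #1 SA[1]=3  'aacadccbdcbada'
  #2 SA[2]=4  'acadccbdcbada'
  #3 SA[3]=14  'ada'
  #4 SA[4]=6  'adccbdcbada'
  #5 SA[5]=13  'bada'
  #6 SA[6]=10  'bdcbada'
  #7 SA[7]=0  'bedaacadccbdcbada'
  #8 SA[8]=5  'cadccbdcbada'
  #9 SA[9]=12  'cbada'
  #10 SA[10]=9  'cbdcbada'
  #11 SA[11]=8  'ccbdcbada'
  #12 SA[12]=15  'da'
  #13 SA[13]=2  'daacadccbdcbada'
  #14 SA[14]=11  'dcbada'
  #15 SA[15]=7  'dccbdcbada'
  #16 SA[16]=1  'edaacadccbdcbada'

SA = [16, 3, 4, 14, 6, 13, 10, 0, 5, 12, 9, 8, 15, 2, 11, 7, 1]
[i] adj suffixes → lcp
  [1] 16/3 → 1 ('a')
  [2] 3/4 → 1 ('a')
  [3] 4/14 → 1 ('a')
  [4] 14/6 → 2 ('ad')
  [5] 6/13 → 0 ('')
  [6] 13/10 → 1 ('b')
  [7] 10/0 → 1 ('b')
  [8] 0/5 → 0 ('')
  [9] 5/12 → 1 ('c')
  [10] 12/9 → 2 ('cb')
  [11] 9/8 → 1 ('c')
  [12] 8/15 → 0 ('')
  [13] 15/2 → 2 ('da')
  [14] 2/11 → 1 ('d')
  [15] 11/7 → 2 ('dc')
  [16] 7/1 → 0 ('')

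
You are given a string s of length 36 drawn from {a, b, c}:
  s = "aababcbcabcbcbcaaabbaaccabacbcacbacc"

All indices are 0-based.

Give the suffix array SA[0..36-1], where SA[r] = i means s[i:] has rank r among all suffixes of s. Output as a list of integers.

[15, 0, 16, 20, 1, 24, 17, 3, 8, 30, 26, 33, 21, 19, 2, 25, 32, 18, 13, 6, 28, 11, 4, 9, 35, 14, 23, 7, 29, 31, 12, 5, 27, 10, 34, 22]

sorted suffixes:
  #0 SA[0]=15  'aaabbaaccabacbcacbacc'
  #1 SA[1]=0  'aababcbcabcbcbcaaabbaaccabacbcacbacc'
  #2 SA[2]=16  'aabbaaccabacbcacbacc'
  #3 SA[3]=20  'aaccabacbcacbacc'
  #4 SA[4]=1  'ababcbcabcbcbcaaabbaaccabacbcacbacc'
  #5 SA[5]=24  'abacbcacbacc'
  #6 SA[6]=17  'abbaaccabacbcacbacc'
  #7 SA[7]=3  'abcbcabcbcbcaaabbaaccabacbcacbacc'
  #8 SA[8]=8  'abcbcbcaaabbaaccabacbcacbacc'
  #9 SA[9]=30  'acbacc'
  #10 SA[10]=26  'acbcacbacc'
  #11 SA[11]=33  'acc'
  #12 SA[12]=21  'accabacbcacbacc'
  #13 SA[13]=19  'baaccabacbcacbacc'
  #14 SA[14]=2  'babcbcabcbcbcaaabbaaccabacbcacbacc'
  #15 SA[15]=25  'bacbcacbacc'
  #16 SA[16]=32  'bacc'
  #17 SA[17]=18  'bbaaccabacbcacbacc'
  #18 SA[18]=13  'bcaaabbaaccabacbcacbacc'
  #19 SA[19]=6  'bcabcbcbcaaabbaaccabacbcacbacc'
  #20 SA[20]=28  'bcacbacc'
  #21 SA[21]=11  'bcbcaaabbaaccabacbcacbacc'
  #22 SA[22]=4  'bcbcabcbcbcaaabbaaccabacbcacbacc'
  #23 SA[23]=9  'bcbcbcaaabbaaccabacbcacbacc'
  #24 SA[24]=35  'c'
  #25 SA[25]=14  'caaabbaaccabacbcacbacc'
  #26 SA[26]=23  'cabacbcacbacc'
  #27 SA[27]=7  'cabcbcbcaaabbaaccabacbcacbacc'
  #28 SA[28]=29  'cacbacc'
  #29 SA[29]=31  'cbacc'
  #30 SA[30]=12  'cbcaaabbaaccabacbcacbacc'
  #31 SA[31]=5  'cbcabcbcbcaaabbaaccabacbcacbacc'
  #32 SA[32]=27  'cbcacbacc'
  #33 SA[33]=10  'cbcbcaaabbaaccabacbcacbacc'
  #34 SA[34]=34  'cc'
  #35 SA[35]=22  'ccabacbcacbacc'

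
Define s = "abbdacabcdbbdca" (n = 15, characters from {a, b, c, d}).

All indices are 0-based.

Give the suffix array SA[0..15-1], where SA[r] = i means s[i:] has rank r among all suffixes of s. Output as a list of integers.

rank | idx | suffix
   0 |  14 | a
   1 |   0 | abbdacabcdbbdca
   2 |   6 | abcdbbdca
   3 |   4 | acabcdbbdca
   4 |   1 | bbdacabcdbbdca
   5 |  10 | bbdca
   6 |   7 | bcdbbdca
   7 |   2 | bdacabcdbbdca
   8 |  11 | bdca
   9 |  13 | ca
  10 |   5 | cabcdbbdca
  11 |   8 | cdbbdca
  12 |   3 | dacabcdbbdca
  13 |   9 | dbbdca
  14 |  12 | dca

[14, 0, 6, 4, 1, 10, 7, 2, 11, 13, 5, 8, 3, 9, 12]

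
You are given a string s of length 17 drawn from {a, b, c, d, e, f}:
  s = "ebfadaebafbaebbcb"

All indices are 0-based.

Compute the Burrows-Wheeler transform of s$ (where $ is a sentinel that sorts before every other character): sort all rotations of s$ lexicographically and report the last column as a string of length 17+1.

bfdbbcfeebebaaa$ba

rank  rotation            last
    0  $ebfadaebafbaebbcb  b
    1  adaebafbaebbcb$ebf  f
    2  aebafbaebbcb$ebfad  d
    3  aebbcb$ebfadaebafb  b
    4  afbaebbcb$ebfadaeb  b
    5  b$ebfadaebafbaebbc  c
    6  baebbcb$ebfadaebaf  f
    7  bafbaebbcb$ebfadae  e
    8  bbcb$ebfadaebafbae  e
    9  bcb$ebfadaebafbaeb  b
   10  bfadaebafbaebbcb$e  e
   11  cb$ebfadaebafbaebb  b
   12  daebafbaebbcb$ebfa  a
   13  ebafbaebbcb$ebfada  a
   14  ebbcb$ebfadaebafba  a
   15  ebfadaebafbaebbcb$  $
   16  fadaebafbaebbcb$eb  b
   17  fbaebbcb$ebfadaeba  a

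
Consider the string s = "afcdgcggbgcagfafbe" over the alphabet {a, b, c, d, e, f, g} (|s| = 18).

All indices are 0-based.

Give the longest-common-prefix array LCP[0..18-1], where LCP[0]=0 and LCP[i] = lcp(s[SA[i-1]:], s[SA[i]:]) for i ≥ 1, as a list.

[0, 2, 1, 0, 1, 0, 1, 1, 0, 0, 0, 1, 1, 0, 1, 2, 1, 1]

rank | idx | suffix
   0 |  14 | afbe
   1 |   0 | afcdgcggbgcagfafbe
   2 |  11 | agfafbe
   3 |  16 | be
   4 |   8 | bgcagfafbe
   5 |  10 | cagfafbe
   6 |   2 | cdgcggbgcagfafbe
   7 |   5 | cggbgcagfafbe
   8 |   3 | dgcggbgcagfafbe
   9 |  17 | e
  10 |  13 | fafbe
  11 |  15 | fbe
  12 |   1 | fcdgcggbgcagfafbe
  13 |   7 | gbgcagfafbe
  14 |   9 | gcagfafbe
  15 |   4 | gcggbgcagfafbe
  16 |  12 | gfafbe
  17 |   6 | ggbgcagfafbe

SA = [14, 0, 11, 16, 8, 10, 2, 5, 3, 17, 13, 15, 1, 7, 9, 4, 12, 6]
i: (SA[i-1],SA[i]) lcp shared
  1: (14,0) 2 'af'
  2: (0,11) 1 'a'
  3: (11,16) 0 ''
  4: (16,8) 1 'b'
  5: (8,10) 0 ''
  6: (10,2) 1 'c'
  7: (2,5) 1 'c'
  8: (5,3) 0 ''
  9: (3,17) 0 ''
  10: (17,13) 0 ''
  11: (13,15) 1 'f'
  12: (15,1) 1 'f'
  13: (1,7) 0 ''
  14: (7,9) 1 'g'
  15: (9,4) 2 'gc'
  16: (4,12) 1 'g'
  17: (12,6) 1 'g'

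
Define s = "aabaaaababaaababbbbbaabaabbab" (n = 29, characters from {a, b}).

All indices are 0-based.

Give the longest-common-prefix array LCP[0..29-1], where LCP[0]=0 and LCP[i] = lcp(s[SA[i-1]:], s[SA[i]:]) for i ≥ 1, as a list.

[0, 3, 6, 2, 5, 4, 5, 3, 1, 2, 5, 4, 3, 4, 2, 3, 0, 1, 4, 3, 4, 2, 3, 3, 1, 3, 2, 3, 4]

rank | idx | suffix
   0 |   3 | aaaababaaababbbbbaabaabbab
   1 |   4 | aaababaaababbbbbaabaabbab
   2 |  10 | aaababbbbbaabaabbab
   3 |   0 | aabaaaababaaababbbbbaabaabbab
   4 |  20 | aabaabbab
   5 |   5 | aababaaababbbbbaabaabbab
   6 |  11 | aababbbbbaabaabbab
   7 |  23 | aabbab
   8 |  27 | ab
   9 |   1 | abaaaababaaababbbbbaabaabbab
  10 |   8 | abaaababbbbbaabaabbab
  11 |  21 | abaabbab
  12 |   6 | ababaaababbbbbaabaabbab
  13 |  12 | ababbbbbaabaabbab
  14 |  24 | abbab
  15 |  14 | abbbbbaabaabbab
  16 |  28 | b
  17 |   2 | baaaababaaababbbbbaabaabbab
  18 |   9 | baaababbbbbaabaabbab
  19 |  19 | baabaabbab
  20 |  22 | baabbab
  21 |  26 | bab
  22 |   7 | babaaababbbbbaabaabbab
  23 |  13 | babbbbbaabaabbab
  24 |  18 | bbaabaabbab
  25 |  25 | bbab
  26 |  17 | bbbaabaabbab
  27 |  16 | bbbbaabaabbab
  28 |  15 | bbbbbaabaabbab

SA = [3, 4, 10, 0, 20, 5, 11, 23, 27, 1, 8, 21, 6, 12, 24, 14, 28, 2, 9, 19, 22, 26, 7, 13, 18, 25, 17, 16, 15]
i: (SA[i-1],SA[i]) lcp shared
  1: (3,4) 3 'aaa'
  2: (4,10) 6 'aaabab'
  3: (10,0) 2 'aa'
  4: (0,20) 5 'aabaa'
  5: (20,5) 4 'aaba'
  6: (5,11) 5 'aabab'
  7: (11,23) 3 'aab'
  8: (23,27) 1 'a'
  9: (27,1) 2 'ab'
  10: (1,8) 5 'abaaa'
  11: (8,21) 4 'abaa'
  12: (21,6) 3 'aba'
  13: (6,12) 4 'abab'
  14: (12,24) 2 'ab'
  15: (24,14) 3 'abb'
  16: (14,28) 0 ''
  17: (28,2) 1 'b'
  18: (2,9) 4 'baaa'
  19: (9,19) 3 'baa'
  20: (19,22) 4 'baab'
  21: (22,26) 2 'ba'
  22: (26,7) 3 'bab'
  23: (7,13) 3 'bab'
  24: (13,18) 1 'b'
  25: (18,25) 3 'bba'
  26: (25,17) 2 'bb'
  27: (17,16) 3 'bbb'
  28: (16,15) 4 'bbbb'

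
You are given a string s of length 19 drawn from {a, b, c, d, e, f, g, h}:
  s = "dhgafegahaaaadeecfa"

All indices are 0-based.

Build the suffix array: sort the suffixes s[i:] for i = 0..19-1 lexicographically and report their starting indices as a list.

[18, 9, 10, 11, 12, 3, 7, 16, 13, 0, 15, 14, 5, 17, 4, 2, 6, 8, 1]

rank | idx | suffix
   0 |  18 | a
   1 |   9 | aaaadeecfa
   2 |  10 | aaadeecfa
   3 |  11 | aadeecfa
   4 |  12 | adeecfa
   5 |   3 | afegahaaaadeecfa
   6 |   7 | ahaaaadeecfa
   7 |  16 | cfa
   8 |  13 | deecfa
   9 |   0 | dhgafegahaaaadeecfa
  10 |  15 | ecfa
  11 |  14 | eecfa
  12 |   5 | egahaaaadeecfa
  13 |  17 | fa
  14 |   4 | fegahaaaadeecfa
  15 |   2 | gafegahaaaadeecfa
  16 |   6 | gahaaaadeecfa
  17 |   8 | haaaadeecfa
  18 |   1 | hgafegahaaaadeecfa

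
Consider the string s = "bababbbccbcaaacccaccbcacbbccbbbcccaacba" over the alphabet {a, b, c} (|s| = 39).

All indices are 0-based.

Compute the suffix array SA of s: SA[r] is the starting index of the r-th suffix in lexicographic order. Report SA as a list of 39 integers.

[38, 11, 34, 12, 1, 3, 35, 22, 17, 13, 37, 0, 2, 4, 28, 24, 5, 29, 9, 20, 25, 6, 30, 10, 33, 21, 16, 36, 27, 23, 8, 19, 32, 15, 26, 7, 18, 31, 14]

rank→(start, suffix):
  0 → (38, 'a')
  1 → (11, 'aaacccaccbcacbbccbbbcccaacba')
  2 → (34, 'aacba')
  3 → (12, 'aacccaccbcacbbccbbbcccaacba')
  4 → (1, 'ababbbccbcaaacccaccbcacbbccbbbcccaacba')
  5 → (3, 'abbbccbcaaacccaccbcacbbccbbbcccaacba')
  6 → (35, 'acba')
  7 → (22, 'acbbccbbbcccaacba')
  8 → (17, 'accbcacbbccbbbcccaacba')
  9 → (13, 'acccaccbcacbbccbbbcccaacba')
  10 → (37, 'ba')
  11 → (0, 'bababbbccbcaaacccaccbcacbbccbbbcccaacba')
  12 → (2, 'babbbccbcaaacccaccbcacbbccbbbcccaacba')
  13 → (4, 'bbbccbcaaacccaccbcacbbccbbbcccaacba')
  14 → (28, 'bbbcccaacba')
  15 → (24, 'bbccbbbcccaacba')
  16 → (5, 'bbccbcaaacccaccbcacbbccbbbcccaacba')
  17 → (29, 'bbcccaacba')
  18 → (9, 'bcaaacccaccbcacbbccbbbcccaacba')
  19 → (20, 'bcacbbccbbbcccaacba')
  20 → (25, 'bccbbbcccaacba')
  21 → (6, 'bccbcaaacccaccbcacbbccbbbcccaacba')
  22 → (30, 'bcccaacba')
  23 → (10, 'caaacccaccbcacbbccbbbcccaacba')
  24 → (33, 'caacba')
  25 → (21, 'cacbbccbbbcccaacba')
  26 → (16, 'caccbcacbbccbbbcccaacba')
  27 → (36, 'cba')
  28 → (27, 'cbbbcccaacba')
  29 → (23, 'cbbccbbbcccaacba')
  30 → (8, 'cbcaaacccaccbcacbbccbbbcccaacba')
  31 → (19, 'cbcacbbccbbbcccaacba')
  32 → (32, 'ccaacba')
  33 → (15, 'ccaccbcacbbccbbbcccaacba')
  34 → (26, 'ccbbbcccaacba')
  35 → (7, 'ccbcaaacccaccbcacbbccbbbcccaacba')
  36 → (18, 'ccbcacbbccbbbcccaacba')
  37 → (31, 'cccaacba')
  38 → (14, 'cccaccbcacbbccbbbcccaacba')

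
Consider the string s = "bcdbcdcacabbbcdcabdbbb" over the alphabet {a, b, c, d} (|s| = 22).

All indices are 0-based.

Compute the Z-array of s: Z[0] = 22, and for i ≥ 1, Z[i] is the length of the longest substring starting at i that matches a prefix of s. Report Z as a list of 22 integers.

Z[0]=22
i=1: fresh scan; Z[1]=0
i=2: fresh scan; Z[2]=0
i=3: fresh scan; Z[3]=3 grow→box=[3,6)
i=4: min(r-i=2, Z[1]=0)=0; Z[4]=0
i=5: min(r-i=1, Z[2]=0)=0; Z[5]=0
i=6: fresh scan; Z[6]=0
i=7: fresh scan; Z[7]=0
i=8: fresh scan; Z[8]=0
i=9: fresh scan; Z[9]=0
i=10: fresh scan; Z[10]=1 grow→box=[10,11)
i=11: fresh scan; Z[11]=1 grow→box=[11,12)
i=12: fresh scan; Z[12]=3 grow→box=[12,15)
i=13: min(r-i=2, Z[1]=0)=0; Z[13]=0
i=14: min(r-i=1, Z[2]=0)=0; Z[14]=0
i=15: fresh scan; Z[15]=0
i=16: fresh scan; Z[16]=0
i=17: fresh scan; Z[17]=1 grow→box=[17,18)
i=18: fresh scan; Z[18]=0
i=19: fresh scan; Z[19]=1 grow→box=[19,20)
i=20: fresh scan; Z[20]=1 grow→box=[20,21)
i=21: fresh scan; Z[21]=1 grow→box=[21,22)

[22, 0, 0, 3, 0, 0, 0, 0, 0, 0, 1, 1, 3, 0, 0, 0, 0, 1, 0, 1, 1, 1]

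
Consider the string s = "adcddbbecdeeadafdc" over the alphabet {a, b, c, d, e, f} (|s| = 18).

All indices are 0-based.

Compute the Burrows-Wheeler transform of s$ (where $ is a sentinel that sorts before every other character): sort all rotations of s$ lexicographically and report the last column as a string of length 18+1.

ce$ddbddeadfaccebda

rank  rotation             last
    0  $adcddbbecdeeadafdc  c
    1  adafdc$adcddbbecdee  e
    2  adcddbbecdeeadafdc$  $
    3  afdc$adcddbbecdeead  d
    4  bbecdeeadafdc$adcdd  d
    5  becdeeadafdc$adcddb  b
    6  c$adcddbbecdeeadafd  d
    7  cddbbecdeeadafdc$ad  d
    8  cdeeadafdc$adcddbbe  e
    9  dafdc$adcddbbecdeea  a
   10  dbbecdeeadafdc$adcd  d
   11  dc$adcddbbecdeeadaf  f
   12  dcddbbecdeeadafdc$a  a
   13  ddbbecdeeadafdc$adc  c
   14  deeadafdc$adcddbbec  c
   15  eadafdc$adcddbbecde  e
   16  ecdeeadafdc$adcddbb  b
   17  eeadafdc$adcddbbecd  d
   18  fdc$adcddbbecdeeada  a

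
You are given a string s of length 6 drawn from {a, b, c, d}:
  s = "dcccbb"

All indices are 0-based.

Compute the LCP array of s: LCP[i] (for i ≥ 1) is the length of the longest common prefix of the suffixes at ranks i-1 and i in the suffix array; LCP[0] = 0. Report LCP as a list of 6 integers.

[0, 1, 0, 1, 2, 0]

sorted suffixes:
  #0 SA[0]=5  'b'
  #1 SA[1]=4  'bb'
  #2 SA[2]=3  'cbb'
  #3 SA[3]=2  'ccbb'
  #4 SA[4]=1  'cccbb'
  #5 SA[5]=0  'dcccbb'

SA = [5, 4, 3, 2, 1, 0]
rank  pair      lcp
   1  s[5:],s[4:]  1  'b'
   2  s[4:],s[3:]  0  ''
   3  s[3:],s[2:]  1  'c'
   4  s[2:],s[1:]  2  'cc'
   5  s[1:],s[0:]  0  ''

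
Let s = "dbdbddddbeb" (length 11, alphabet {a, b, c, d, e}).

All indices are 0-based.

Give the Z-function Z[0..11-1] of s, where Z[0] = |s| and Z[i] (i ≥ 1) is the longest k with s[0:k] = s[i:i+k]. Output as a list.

[11, 0, 3, 0, 1, 1, 1, 2, 0, 0, 0]

Z[0]=11
i=1: outside box; Z[1]=0
i=2: outside box; Z[2]=3 scan→box=[2,5)
i=3: min(r-i=2, Z[1]=0)=0; Z[3]=0
i=4: min(r-i=1, Z[2]=3)=1; Z[4]=1
i=5: outside box; Z[5]=1 scan→box=[5,6)
i=6: outside box; Z[6]=1 scan→box=[6,7)
i=7: outside box; Z[7]=2 scan→box=[7,9)
i=8: min(r-i=1, Z[1]=0)=0; Z[8]=0
i=9: outside box; Z[9]=0
i=10: outside box; Z[10]=0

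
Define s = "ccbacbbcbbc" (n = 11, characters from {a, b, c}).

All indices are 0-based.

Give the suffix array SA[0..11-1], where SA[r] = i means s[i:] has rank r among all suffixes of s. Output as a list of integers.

sorted suffixes:
  #0 SA[0]=3  'acbbcbbc'
  #1 SA[1]=2  'bacbbcbbc'
  #2 SA[2]=8  'bbc'
  #3 SA[3]=5  'bbcbbc'
  #4 SA[4]=9  'bc'
  #5 SA[5]=6  'bcbbc'
  #6 SA[6]=10  'c'
  #7 SA[7]=1  'cbacbbcbbc'
  #8 SA[8]=7  'cbbc'
  #9 SA[9]=4  'cbbcbbc'
  #10 SA[10]=0  'ccbacbbcbbc'

[3, 2, 8, 5, 9, 6, 10, 1, 7, 4, 0]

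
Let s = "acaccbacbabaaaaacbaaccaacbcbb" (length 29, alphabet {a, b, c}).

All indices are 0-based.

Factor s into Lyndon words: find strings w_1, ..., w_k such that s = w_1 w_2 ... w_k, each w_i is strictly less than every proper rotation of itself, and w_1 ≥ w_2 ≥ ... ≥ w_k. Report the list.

["acaccbacb", "ab", "aaaaacbaaccaacbcbb"]

emit factor 1: 'acaccbacb' (i=0, period=9)
emit factor 2: 'ab' (i=9, period=2)
emit factor 3: 'aaaaacbaaccaacbcbb' (i=11, period=18)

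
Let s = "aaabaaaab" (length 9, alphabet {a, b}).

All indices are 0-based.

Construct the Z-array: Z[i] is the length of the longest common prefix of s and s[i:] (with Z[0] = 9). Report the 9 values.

Z[0]=9
i=1: fresh scan; Z[1]=2 grow→box=[1,3)
i=2: min(r-i=1, Z[1]=2)=1; Z[2]=1
i=3: fresh scan; Z[3]=0
i=4: fresh scan; Z[4]=3 grow→box=[4,7)
i=5: min(r-i=2, Z[1]=2)=2; Z[5]=4 grow→box=[5,9)
i=6: min(r-i=3, Z[1]=2)=2; Z[6]=2
i=7: min(r-i=2, Z[2]=1)=1; Z[7]=1
i=8: min(r-i=1, Z[3]=0)=0; Z[8]=0

[9, 2, 1, 0, 3, 4, 2, 1, 0]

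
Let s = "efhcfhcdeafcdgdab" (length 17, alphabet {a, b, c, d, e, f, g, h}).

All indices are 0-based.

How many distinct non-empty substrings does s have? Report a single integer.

rank | idx | suffix
   0 |  15 | ab
   1 |   9 | afcdgdab
   2 |  16 | b
   3 |   6 | cdeafcdgdab
   4 |  11 | cdgdab
   5 |   3 | cfhcdeafcdgdab
   6 |  14 | dab
   7 |   7 | deafcdgdab
   8 |  12 | dgdab
   9 |   8 | eafcdgdab
  10 |   0 | efhcfhcdeafcdgdab
  11 |  10 | fcdgdab
  12 |   4 | fhcdeafcdgdab
  13 |   1 | fhcfhcdeafcdgdab
  14 |  13 | gdab
  15 |   5 | hcdeafcdgdab
  16 |   2 | hcfhcdeafcdgdab

SA = [15, 9, 16, 6, 11, 3, 14, 7, 12, 8, 0, 10, 4, 1, 13, 5, 2]
rank  pair      lcp
   1  s[15:],s[9:]  1  'a'
   2  s[9:],s[16:]  0  ''
   3  s[16:],s[6:]  0  ''
   4  s[6:],s[11:]  2  'cd'
   5  s[11:],s[3:]  1  'c'
   6  s[3:],s[14:]  0  ''
   7  s[14:],s[7:]  1  'd'
   8  s[7:],s[12:]  1  'd'
   9  s[12:],s[8:]  0  ''
  10  s[8:],s[0:]  1  'e'
  11  s[0:],s[10:]  0  ''
  12  s[10:],s[4:]  1  'f'
  13  s[4:],s[1:]  3  'fhc'
  14  s[1:],s[13:]  0  ''
  15  s[13:],s[5:]  0  ''
  16  s[5:],s[2:]  2  'hc'

n(n+1)/2 = 17·18/2 = 153
Σ LCP = 0 + 1 + 0 + 0 + 2 + 1 + 0 + 1 + 1 + 0 + 1 + 0 + 1 + 3 + 0 + 0 + 2 = 13
distinct = 153 − 13 = 140

140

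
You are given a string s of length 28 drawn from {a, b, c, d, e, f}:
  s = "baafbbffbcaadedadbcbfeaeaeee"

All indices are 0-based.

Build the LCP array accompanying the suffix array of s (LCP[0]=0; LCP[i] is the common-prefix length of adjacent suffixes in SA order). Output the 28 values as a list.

[0, 2, 1, 2, 1, 2, 1, 0, 1, 1, 2, 1, 2, 0, 1, 0, 1, 1, 0, 1, 3, 1, 1, 2, 0, 2, 1, 1]

rank→(start, suffix):
  0 → (10, 'aadedadbcbfeaeaeee')
  1 → (1, 'aafbbffbcaadedadbcbfeaeaeee')
  2 → (15, 'adbcbfeaeaeee')
  3 → (11, 'adedadbcbfeaeaeee')
  4 → (22, 'aeaeee')
  5 → (24, 'aeee')
  6 → (2, 'afbbffbcaadedadbcbfeaeaeee')
  7 → (0, 'baafbbffbcaadedadbcbfeaeaeee')
  8 → (4, 'bbffbcaadedadbcbfeaeaeee')
  9 → (8, 'bcaadedadbcbfeaeaeee')
  10 → (17, 'bcbfeaeaeee')
  11 → (19, 'bfeaeaeee')
  12 → (5, 'bffbcaadedadbcbfeaeaeee')
  13 → (9, 'caadedadbcbfeaeaeee')
  14 → (18, 'cbfeaeaeee')
  15 → (14, 'dadbcbfeaeaeee')
  16 → (16, 'dbcbfeaeaeee')
  17 → (12, 'dedadbcbfeaeaeee')
  18 → (27, 'e')
  19 → (21, 'eaeaeee')
  20 → (23, 'eaeee')
  21 → (13, 'edadbcbfeaeaeee')
  22 → (26, 'ee')
  23 → (25, 'eee')
  24 → (3, 'fbbffbcaadedadbcbfeaeaeee')
  25 → (7, 'fbcaadedadbcbfeaeaeee')
  26 → (20, 'feaeaeee')
  27 → (6, 'ffbcaadedadbcbfeaeaeee')

SA = [10, 1, 15, 11, 22, 24, 2, 0, 4, 8, 17, 19, 5, 9, 18, 14, 16, 12, 27, 21, 23, 13, 26, 25, 3, 7, 20, 6]
i: (SA[i-1],SA[i]) lcp shared
  1: (10,1) 2 'aa'
  2: (1,15) 1 'a'
  3: (15,11) 2 'ad'
  4: (11,22) 1 'a'
  5: (22,24) 2 'ae'
  6: (24,2) 1 'a'
  7: (2,0) 0 ''
  8: (0,4) 1 'b'
  9: (4,8) 1 'b'
  10: (8,17) 2 'bc'
  11: (17,19) 1 'b'
  12: (19,5) 2 'bf'
  13: (5,9) 0 ''
  14: (9,18) 1 'c'
  15: (18,14) 0 ''
  16: (14,16) 1 'd'
  17: (16,12) 1 'd'
  18: (12,27) 0 ''
  19: (27,21) 1 'e'
  20: (21,23) 3 'eae'
  21: (23,13) 1 'e'
  22: (13,26) 1 'e'
  23: (26,25) 2 'ee'
  24: (25,3) 0 ''
  25: (3,7) 2 'fb'
  26: (7,20) 1 'f'
  27: (20,6) 1 'f'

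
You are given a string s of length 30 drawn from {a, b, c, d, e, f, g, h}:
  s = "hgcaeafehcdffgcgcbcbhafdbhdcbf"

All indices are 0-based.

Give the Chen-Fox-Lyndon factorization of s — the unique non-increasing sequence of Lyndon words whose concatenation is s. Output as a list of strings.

emit factor 1: 'h' (i=0, period=1)
emit factor 2: 'g' (i=1, period=1)
emit factor 3: 'c' (i=2, period=1)
emit factor 4: 'aeafehcdffgcgcbcbhafdbhdcbf' (i=3, period=27)

["h", "g", "c", "aeafehcdffgcgcbcbhafdbhdcbf"]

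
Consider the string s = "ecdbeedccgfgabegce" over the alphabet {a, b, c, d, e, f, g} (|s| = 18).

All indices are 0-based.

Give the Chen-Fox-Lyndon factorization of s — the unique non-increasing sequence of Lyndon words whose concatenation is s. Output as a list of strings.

["e", "cd", "beedccgfg", "abegce"]

emit factor 1: 'e' (i=0, period=1)
emit factor 2: 'cd' (i=1, period=2)
emit factor 3: 'beedccgfg' (i=3, period=9)
emit factor 4: 'abegce' (i=12, period=6)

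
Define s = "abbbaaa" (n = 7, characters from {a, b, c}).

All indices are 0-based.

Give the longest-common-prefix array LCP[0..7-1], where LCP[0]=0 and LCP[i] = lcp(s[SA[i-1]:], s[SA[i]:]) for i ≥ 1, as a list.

rank→(start, suffix):
  0 → (6, 'a')
  1 → (5, 'aa')
  2 → (4, 'aaa')
  3 → (0, 'abbbaaa')
  4 → (3, 'baaa')
  5 → (2, 'bbaaa')
  6 → (1, 'bbbaaa')

SA = [6, 5, 4, 0, 3, 2, 1]
i: (SA[i-1],SA[i]) lcp shared
  1: (6,5) 1 'a'
  2: (5,4) 2 'aa'
  3: (4,0) 1 'a'
  4: (0,3) 0 ''
  5: (3,2) 1 'b'
  6: (2,1) 2 'bb'

[0, 1, 2, 1, 0, 1, 2]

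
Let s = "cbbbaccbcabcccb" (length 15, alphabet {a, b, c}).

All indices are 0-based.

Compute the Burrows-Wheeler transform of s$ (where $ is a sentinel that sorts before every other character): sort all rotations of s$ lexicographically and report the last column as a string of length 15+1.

bcbcbbccabc$ccab

rank  rotation          last
    0  $cbbbaccbcabcccb  b
    1  abcccb$cbbbaccbc  c
    2  accbcabcccb$cbbb  b
    3  b$cbbbaccbcabccc  c
    4  baccbcabcccb$cbb  b
    5  bbaccbcabcccb$cb  b
    6  bbbaccbcabcccb$c  c
    7  bcabcccb$cbbbacc  c
    8  bcccb$cbbbaccbca  a
    9  cabcccb$cbbbaccb  b
   10  cb$cbbbaccbcabcc  c
   11  cbbbaccbcabcccb$  $
   12  cbcabcccb$cbbbac  c
   13  ccb$cbbbaccbcabc  c
   14  ccbcabcccb$cbbba  a
   15  cccb$cbbbaccbcab  b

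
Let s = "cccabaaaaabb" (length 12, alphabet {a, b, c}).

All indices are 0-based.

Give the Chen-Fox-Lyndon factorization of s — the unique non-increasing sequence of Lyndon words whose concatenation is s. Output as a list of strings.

["c", "c", "c", "ab", "aaaaabb"]

emit factor 1: 'c' (i=0, period=1)
emit factor 2: 'c' (i=1, period=1)
emit factor 3: 'c' (i=2, period=1)
emit factor 4: 'ab' (i=3, period=2)
emit factor 5: 'aaaaabb' (i=5, period=7)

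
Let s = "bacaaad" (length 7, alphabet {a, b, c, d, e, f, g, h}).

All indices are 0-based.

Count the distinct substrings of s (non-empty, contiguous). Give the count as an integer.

sorted suffixes:
  #0 SA[0]=3  'aaad'
  #1 SA[1]=4  'aad'
  #2 SA[2]=1  'acaaad'
  #3 SA[3]=5  'ad'
  #4 SA[4]=0  'bacaaad'
  #5 SA[5]=2  'caaad'
  #6 SA[6]=6  'd'

SA = [3, 4, 1, 5, 0, 2, 6]
i: (SA[i-1],SA[i]) lcp shared
  1: (3,4) 2 'aa'
  2: (4,1) 1 'a'
  3: (1,5) 1 'a'
  4: (5,0) 0 ''
  5: (0,2) 0 ''
  6: (2,6) 0 ''

n(n+1)/2 = 7·8/2 = 28
Σ LCP = 0 + 2 + 1 + 1 + 0 + 0 + 0 = 4
distinct = 28 − 4 = 24

24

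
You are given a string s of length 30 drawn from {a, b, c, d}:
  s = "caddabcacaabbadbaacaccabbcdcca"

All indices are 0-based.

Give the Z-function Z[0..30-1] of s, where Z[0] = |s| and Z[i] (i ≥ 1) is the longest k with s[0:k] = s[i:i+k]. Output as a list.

Z[0]=30
i=1: outside box; Z[1]=0
i=2: outside box; Z[2]=0
i=3: outside box; Z[3]=0
i=4: outside box; Z[4]=0
i=5: outside box; Z[5]=0
i=6: outside box; Z[6]=2 grow→box=[6,8)
i=7: min(r-i=1, Z[1]=0)=0; Z[7]=0
i=8: outside box; Z[8]=2 grow→box=[8,10)
i=9: min(r-i=1, Z[1]=0)=0; Z[9]=0
i=10: outside box; Z[10]=0
i=11: outside box; Z[11]=0
i=12: outside box; Z[12]=0
i=13: outside box; Z[13]=0
i=14: outside box; Z[14]=0
i=15: outside box; Z[15]=0
i=16: outside box; Z[16]=0
i=17: outside box; Z[17]=0
i=18: outside box; Z[18]=2 grow→box=[18,20)
i=19: min(r-i=1, Z[1]=0)=0; Z[19]=0
i=20: outside box; Z[20]=1 grow→box=[20,21)
i=21: outside box; Z[21]=2 grow→box=[21,23)
i=22: min(r-i=1, Z[1]=0)=0; Z[22]=0
i=23: outside box; Z[23]=0
i=24: outside box; Z[24]=0
i=25: outside box; Z[25]=1 grow→box=[25,26)
i=26: outside box; Z[26]=0
i=27: outside box; Z[27]=1 grow→box=[27,28)
i=28: outside box; Z[28]=2 grow→box=[28,30)
i=29: min(r-i=1, Z[1]=0)=0; Z[29]=0

[30, 0, 0, 0, 0, 0, 2, 0, 2, 0, 0, 0, 0, 0, 0, 0, 0, 0, 2, 0, 1, 2, 0, 0, 0, 1, 0, 1, 2, 0]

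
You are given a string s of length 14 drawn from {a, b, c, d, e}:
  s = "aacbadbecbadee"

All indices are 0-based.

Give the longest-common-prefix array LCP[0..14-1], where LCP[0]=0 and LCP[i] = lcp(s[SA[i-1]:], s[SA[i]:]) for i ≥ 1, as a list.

[0, 1, 1, 2, 0, 3, 1, 0, 4, 0, 1, 0, 1, 1]

rank | idx | suffix
   0 |   0 | aacbadbecbadee
   1 |   1 | acbadbecbadee
   2 |   4 | adbecbadee
   3 |  10 | adee
   4 |   3 | badbecbadee
   5 |   9 | badee
   6 |   6 | becbadee
   7 |   2 | cbadbecbadee
   8 |   8 | cbadee
   9 |   5 | dbecbadee
  10 |  11 | dee
  11 |  13 | e
  12 |   7 | ecbadee
  13 |  12 | ee

SA = [0, 1, 4, 10, 3, 9, 6, 2, 8, 5, 11, 13, 7, 12]
i: (SA[i-1],SA[i]) lcp shared
  1: (0,1) 1 'a'
  2: (1,4) 1 'a'
  3: (4,10) 2 'ad'
  4: (10,3) 0 ''
  5: (3,9) 3 'bad'
  6: (9,6) 1 'b'
  7: (6,2) 0 ''
  8: (2,8) 4 'cbad'
  9: (8,5) 0 ''
  10: (5,11) 1 'd'
  11: (11,13) 0 ''
  12: (13,7) 1 'e'
  13: (7,12) 1 'e'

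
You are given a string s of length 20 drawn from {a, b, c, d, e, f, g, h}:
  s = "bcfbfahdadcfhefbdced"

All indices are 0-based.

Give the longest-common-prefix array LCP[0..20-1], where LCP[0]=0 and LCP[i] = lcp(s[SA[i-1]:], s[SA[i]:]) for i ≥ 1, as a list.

sorted suffixes:
  #0 SA[0]=8  'adcfhefbdced'
  #1 SA[1]=5  'ahdadcfhefbdced'
  #2 SA[2]=0  'bcfbfahdadcfhefbdced'
  #3 SA[3]=15  'bdced'
  #4 SA[4]=3  'bfahdadcfhefbdced'
  #5 SA[5]=17  'ced'
  #6 SA[6]=1  'cfbfahdadcfhefbdced'
  #7 SA[7]=10  'cfhefbdced'
  #8 SA[8]=19  'd'
  #9 SA[9]=7  'dadcfhefbdced'
  #10 SA[10]=16  'dced'
  #11 SA[11]=9  'dcfhefbdced'
  #12 SA[12]=18  'ed'
  #13 SA[13]=13  'efbdced'
  #14 SA[14]=4  'fahdadcfhefbdced'
  #15 SA[15]=14  'fbdced'
  #16 SA[16]=2  'fbfahdadcfhefbdced'
  #17 SA[17]=11  'fhefbdced'
  #18 SA[18]=6  'hdadcfhefbdced'
  #19 SA[19]=12  'hefbdced'

SA = [8, 5, 0, 15, 3, 17, 1, 10, 19, 7, 16, 9, 18, 13, 4, 14, 2, 11, 6, 12]
[i] adj suffixes → lcp
  [1] 8/5 → 1 ('a')
  [2] 5/0 → 0 ('')
  [3] 0/15 → 1 ('b')
  [4] 15/3 → 1 ('b')
  [5] 3/17 → 0 ('')
  [6] 17/1 → 1 ('c')
  [7] 1/10 → 2 ('cf')
  [8] 10/19 → 0 ('')
  [9] 19/7 → 1 ('d')
  [10] 7/16 → 1 ('d')
  [11] 16/9 → 2 ('dc')
  [12] 9/18 → 0 ('')
  [13] 18/13 → 1 ('e')
  [14] 13/4 → 0 ('')
  [15] 4/14 → 1 ('f')
  [16] 14/2 → 2 ('fb')
  [17] 2/11 → 1 ('f')
  [18] 11/6 → 0 ('')
  [19] 6/12 → 1 ('h')

[0, 1, 0, 1, 1, 0, 1, 2, 0, 1, 1, 2, 0, 1, 0, 1, 2, 1, 0, 1]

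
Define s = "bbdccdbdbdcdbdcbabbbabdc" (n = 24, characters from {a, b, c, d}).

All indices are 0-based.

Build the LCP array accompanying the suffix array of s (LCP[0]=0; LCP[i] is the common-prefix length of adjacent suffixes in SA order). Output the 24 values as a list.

[0, 2, 0, 3, 1, 2, 2, 1, 2, 3, 3, 3, 0, 1, 1, 1, 4, 0, 3, 4, 1, 2, 2, 2]

sorted suffixes:
  #0 SA[0]=16  'abbbabdc'
  #1 SA[1]=20  'abdc'
  #2 SA[2]=15  'babbbabdc'
  #3 SA[3]=19  'babdc'
  #4 SA[4]=18  'bbabdc'
  #5 SA[5]=17  'bbbabdc'
  #6 SA[6]=0  'bbdccdbdbdcdbdcbabbbabdc'
  #7 SA[7]=6  'bdbdcdbdcbabbbabdc'
  #8 SA[8]=21  'bdc'
  #9 SA[9]=12  'bdcbabbbabdc'
  #10 SA[10]=1  'bdccdbdbdcdbdcbabbbabdc'
  #11 SA[11]=8  'bdcdbdcbabbbabdc'
  #12 SA[12]=23  'c'
  #13 SA[13]=14  'cbabbbabdc'
  #14 SA[14]=3  'ccdbdbdcdbdcbabbbabdc'
  #15 SA[15]=4  'cdbdbdcdbdcbabbbabdc'
  #16 SA[16]=10  'cdbdcbabbbabdc'
  #17 SA[17]=5  'dbdbdcdbdcbabbbabdc'
  #18 SA[18]=11  'dbdcbabbbabdc'
  #19 SA[19]=7  'dbdcdbdcbabbbabdc'
  #20 SA[20]=22  'dc'
  #21 SA[21]=13  'dcbabbbabdc'
  #22 SA[22]=2  'dccdbdbdcdbdcbabbbabdc'
  #23 SA[23]=9  'dcdbdcbabbbabdc'

SA = [16, 20, 15, 19, 18, 17, 0, 6, 21, 12, 1, 8, 23, 14, 3, 4, 10, 5, 11, 7, 22, 13, 2, 9]
[i] adj suffixes → lcp
  [1] 16/20 → 2 ('ab')
  [2] 20/15 → 0 ('')
  [3] 15/19 → 3 ('bab')
  [4] 19/18 → 1 ('b')
  [5] 18/17 → 2 ('bb')
  [6] 17/0 → 2 ('bb')
  [7] 0/6 → 1 ('b')
  [8] 6/21 → 2 ('bd')
  [9] 21/12 → 3 ('bdc')
  [10] 12/1 → 3 ('bdc')
  [11] 1/8 → 3 ('bdc')
  [12] 8/23 → 0 ('')
  [13] 23/14 → 1 ('c')
  [14] 14/3 → 1 ('c')
  [15] 3/4 → 1 ('c')
  [16] 4/10 → 4 ('cdbd')
  [17] 10/5 → 0 ('')
  [18] 5/11 → 3 ('dbd')
  [19] 11/7 → 4 ('dbdc')
  [20] 7/22 → 1 ('d')
  [21] 22/13 → 2 ('dc')
  [22] 13/2 → 2 ('dc')
  [23] 2/9 → 2 ('dc')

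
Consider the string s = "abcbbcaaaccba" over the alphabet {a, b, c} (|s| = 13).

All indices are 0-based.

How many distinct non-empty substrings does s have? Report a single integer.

78

rank→(start, suffix):
  0 → (12, 'a')
  1 → (6, 'aaaccba')
  2 → (7, 'aaccba')
  3 → (0, 'abcbbcaaaccba')
  4 → (8, 'accba')
  5 → (11, 'ba')
  6 → (3, 'bbcaaaccba')
  7 → (4, 'bcaaaccba')
  8 → (1, 'bcbbcaaaccba')
  9 → (5, 'caaaccba')
  10 → (10, 'cba')
  11 → (2, 'cbbcaaaccba')
  12 → (9, 'ccba')

SA = [12, 6, 7, 0, 8, 11, 3, 4, 1, 5, 10, 2, 9]
rank  pair      lcp
   1  s[12:],s[6:]  1  'a'
   2  s[6:],s[7:]  2  'aa'
   3  s[7:],s[0:]  1  'a'
   4  s[0:],s[8:]  1  'a'
   5  s[8:],s[11:]  0  ''
   6  s[11:],s[3:]  1  'b'
   7  s[3:],s[4:]  1  'b'
   8  s[4:],s[1:]  2  'bc'
   9  s[1:],s[5:]  0  ''
  10  s[5:],s[10:]  1  'c'
  11  s[10:],s[2:]  2  'cb'
  12  s[2:],s[9:]  1  'c'

n(n+1)/2 = 13·14/2 = 91
Σ LCP = 0 + 1 + 2 + 1 + 1 + 0 + 1 + 1 + 2 + 0 + 1 + 2 + 1 = 13
distinct = 91 − 13 = 78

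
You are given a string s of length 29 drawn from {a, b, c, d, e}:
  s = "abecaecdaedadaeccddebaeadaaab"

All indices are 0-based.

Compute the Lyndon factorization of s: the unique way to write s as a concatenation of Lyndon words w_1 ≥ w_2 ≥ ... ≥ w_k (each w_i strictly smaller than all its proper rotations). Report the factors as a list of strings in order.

["abecaecdaedadaeccddebaead", "aaab"]

emit factor 1: 'abecaecdaedadaeccddebaead' (i=0, period=25)
emit factor 2: 'aaab' (i=25, period=4)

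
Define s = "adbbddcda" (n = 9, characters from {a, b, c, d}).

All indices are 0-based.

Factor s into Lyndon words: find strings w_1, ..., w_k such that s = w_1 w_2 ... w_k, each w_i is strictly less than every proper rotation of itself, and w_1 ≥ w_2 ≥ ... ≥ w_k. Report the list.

emit factor 1: 'adbbddcd' (i=0, period=8)
emit factor 2: 'a' (i=8, period=1)

["adbbddcd", "a"]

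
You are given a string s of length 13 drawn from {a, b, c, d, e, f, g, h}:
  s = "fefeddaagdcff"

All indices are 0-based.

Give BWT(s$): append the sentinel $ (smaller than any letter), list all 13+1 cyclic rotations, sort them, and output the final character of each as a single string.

rank  rotation        last
    0  $fefeddaagdcff  f
    1  aagdcff$fefedd  d
    2  agdcff$fefedda  a
    3  cff$fefeddaagd  d
    4  daagdcff$fefed  d
    5  dcff$fefeddaag  g
    6  ddaagdcff$fefe  e
    7  eddaagdcff$fef  f
    8  efeddaagdcff$f  f
    9  f$fefeddaagdcf  f
   10  feddaagdcff$fe  e
   11  fefeddaagdcff$  $
   12  ff$fefeddaagdc  c
   13  gdcff$fefeddaa  a

fdaddgefffe$ca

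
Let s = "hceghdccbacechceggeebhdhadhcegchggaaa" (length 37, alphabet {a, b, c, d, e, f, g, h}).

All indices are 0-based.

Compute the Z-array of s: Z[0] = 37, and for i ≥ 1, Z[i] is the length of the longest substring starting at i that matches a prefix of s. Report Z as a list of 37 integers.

Z[0]=37
i=1: outside box; Z[1]=0
i=2: outside box; Z[2]=0
i=3: outside box; Z[3]=0
i=4: outside box; Z[4]=1 scan→box=[4,5)
i=5: outside box; Z[5]=0
i=6: outside box; Z[6]=0
i=7: outside box; Z[7]=0
i=8: outside box; Z[8]=0
i=9: outside box; Z[9]=0
i=10: outside box; Z[10]=0
i=11: outside box; Z[11]=0
i=12: outside box; Z[12]=0
i=13: outside box; Z[13]=4 scan→box=[13,17)
i=14: min(r-i=3, Z[1]=0)=0; Z[14]=0
i=15: min(r-i=2, Z[2]=0)=0; Z[15]=0
i=16: min(r-i=1, Z[3]=0)=0; Z[16]=0
i=17: outside box; Z[17]=0
i=18: outside box; Z[18]=0
i=19: outside box; Z[19]=0
i=20: outside box; Z[20]=0
i=21: outside box; Z[21]=1 scan→box=[21,22)
i=22: outside box; Z[22]=0
i=23: outside box; Z[23]=1 scan→box=[23,24)
i=24: outside box; Z[24]=0
i=25: outside box; Z[25]=0
i=26: outside box; Z[26]=4 scan→box=[26,30)
i=27: min(r-i=3, Z[1]=0)=0; Z[27]=0
i=28: min(r-i=2, Z[2]=0)=0; Z[28]=0
i=29: min(r-i=1, Z[3]=0)=0; Z[29]=0
i=30: outside box; Z[30]=0
i=31: outside box; Z[31]=1 scan→box=[31,32)
i=32: outside box; Z[32]=0
i=33: outside box; Z[33]=0
i=34: outside box; Z[34]=0
i=35: outside box; Z[35]=0
i=36: outside box; Z[36]=0

[37, 0, 0, 0, 1, 0, 0, 0, 0, 0, 0, 0, 0, 4, 0, 0, 0, 0, 0, 0, 0, 1, 0, 1, 0, 0, 4, 0, 0, 0, 0, 1, 0, 0, 0, 0, 0]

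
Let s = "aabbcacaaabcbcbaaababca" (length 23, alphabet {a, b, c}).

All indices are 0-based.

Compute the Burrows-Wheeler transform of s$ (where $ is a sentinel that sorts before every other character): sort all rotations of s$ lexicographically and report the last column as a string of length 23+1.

rank  rotation                  last
    0  $aabbcacaaabcbcbaaababca  a
    1  a$aabbcacaaabcbcbaaababc  c
    2  aaababca$aabbcacaaabcbcb  b
    3  aaabcbcbaaababca$aabbcac  c
    4  aababca$aabbcacaaabcbcba  a
    5  aabbcacaaabcbcbaaababca$  $
    6  aabcbcbaaababca$aabbcaca  a
    7  ababca$aabbcacaaabcbcbaa  a
    8  abbcacaaabcbcbaaababca$a  a
    9  abca$aabbcacaaabcbcbaaab  b
   10  abcbcbaaababca$aabbcacaa  a
   11  acaaabcbcbaaababca$aabbc  c
   12  baaababca$aabbcacaaabcbc  c
   13  babca$aabbcacaaabcbcbaaa  a
   14  bbcacaaabcbcbaaababca$aa  a
   15  bca$aabbcacaaabcbcbaaaba  a
   16  bcacaaabcbcbaaababca$aab  b
   17  bcbaaababca$aabbcacaaabc  c
   18  bcbcbaaababca$aabbcacaaa  a
   19  ca$aabbcacaaabcbcbaaabab  b
   20  caaabcbcbaaababca$aabbca  a
   21  cacaaabcbcbaaababca$aabb  b
   22  cbaaababca$aabbcacaaabcb  b
   23  cbcbaaababca$aabbcacaaab  b

acbca$aaabaccaaabcababbb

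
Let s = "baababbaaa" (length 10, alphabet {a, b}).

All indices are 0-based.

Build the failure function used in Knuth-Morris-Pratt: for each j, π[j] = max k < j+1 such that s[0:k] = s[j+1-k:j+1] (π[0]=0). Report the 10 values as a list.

[0, 0, 0, 1, 2, 1, 1, 2, 3, 0]

π[0] = 0
j=1 s[j]='a': π[1]=0 (border '')
j=2 s[j]='a': π[2]=0 (border '')
j=3 s[j]='b': π[3]=1 (border 'b')
j=4 s[j]='a': π[4]=2 (border 'ba')
j=5 s[j]='b': k: 2→0; π[5]=1 (border 'b')
j=6 s[j]='b': k: 1→0; π[6]=1 (border 'b')
j=7 s[j]='a': π[7]=2 (border 'ba')
j=8 s[j]='a': π[8]=3 (border 'baa')
j=9 s[j]='a': k: 3→0; π[9]=0 (border '')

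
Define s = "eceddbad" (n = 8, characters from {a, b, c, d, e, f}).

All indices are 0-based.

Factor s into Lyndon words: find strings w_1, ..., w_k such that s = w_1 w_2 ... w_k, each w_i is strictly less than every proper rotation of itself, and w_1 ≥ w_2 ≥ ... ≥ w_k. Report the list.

emit factor 1: 'e' (i=0, period=1)
emit factor 2: 'cedd' (i=1, period=4)
emit factor 3: 'b' (i=5, period=1)
emit factor 4: 'ad' (i=6, period=2)

["e", "cedd", "b", "ad"]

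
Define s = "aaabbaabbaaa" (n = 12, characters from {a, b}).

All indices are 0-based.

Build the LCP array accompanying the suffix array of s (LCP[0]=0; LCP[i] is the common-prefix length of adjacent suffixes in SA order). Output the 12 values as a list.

rank | idx | suffix
   0 |  11 | a
   1 |  10 | aa
   2 |   9 | aaa
   3 |   0 | aaabbaabbaaa
   4 |   5 | aabbaaa
   5 |   1 | aabbaabbaaa
   6 |   6 | abbaaa
   7 |   2 | abbaabbaaa
   8 |   8 | baaa
   9 |   4 | baabbaaa
  10 |   7 | bbaaa
  11 |   3 | bbaabbaaa

SA = [11, 10, 9, 0, 5, 1, 6, 2, 8, 4, 7, 3]
[i] adj suffixes → lcp
  [1] 11/10 → 1 ('a')
  [2] 10/9 → 2 ('aa')
  [3] 9/0 → 3 ('aaa')
  [4] 0/5 → 2 ('aa')
  [5] 5/1 → 6 ('aabbaa')
  [6] 1/6 → 1 ('a')
  [7] 6/2 → 5 ('abbaa')
  [8] 2/8 → 0 ('')
  [9] 8/4 → 3 ('baa')
  [10] 4/7 → 1 ('b')
  [11] 7/3 → 4 ('bbaa')

[0, 1, 2, 3, 2, 6, 1, 5, 0, 3, 1, 4]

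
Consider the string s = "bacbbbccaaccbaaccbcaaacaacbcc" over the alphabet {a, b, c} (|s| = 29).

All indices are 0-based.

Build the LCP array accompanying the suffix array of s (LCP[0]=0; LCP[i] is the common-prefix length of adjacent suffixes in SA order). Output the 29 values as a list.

sorted suffixes:
  #0 SA[0]=19  'aaacaacbcc'
  #1 SA[1]=20  'aacaacbcc'
  #2 SA[2]=23  'aacbcc'
  #3 SA[3]=8  'aaccbaaccbcaaacaacbcc'
  #4 SA[4]=13  'aaccbcaaacaacbcc'
  #5 SA[5]=21  'acaacbcc'
  #6 SA[6]=1  'acbbbccaaccbaaccbcaaacaacbcc'
  #7 SA[7]=24  'acbcc'
  #8 SA[8]=9  'accbaaccbcaaacaacbcc'
  #9 SA[9]=14  'accbcaaacaacbcc'
  #10 SA[10]=12  'baaccbcaaacaacbcc'
  #11 SA[11]=0  'bacbbbccaaccbaaccbcaaacaacbcc'
  #12 SA[12]=3  'bbbccaaccbaaccbcaaacaacbcc'
  #13 SA[13]=4  'bbccaaccbaaccbcaaacaacbcc'
  #14 SA[14]=17  'bcaaacaacbcc'
  #15 SA[15]=26  'bcc'
  #16 SA[16]=5  'bccaaccbaaccbcaaacaacbcc'
  #17 SA[17]=28  'c'
  #18 SA[18]=18  'caaacaacbcc'
  #19 SA[19]=22  'caacbcc'
  #20 SA[20]=7  'caaccbaaccbcaaacaacbcc'
  #21 SA[21]=11  'cbaaccbcaaacaacbcc'
  #22 SA[22]=2  'cbbbccaaccbaaccbcaaacaacbcc'
  #23 SA[23]=16  'cbcaaacaacbcc'
  #24 SA[24]=25  'cbcc'
  #25 SA[25]=27  'cc'
  #26 SA[26]=6  'ccaaccbaaccbcaaacaacbcc'
  #27 SA[27]=10  'ccbaaccbcaaacaacbcc'
  #28 SA[28]=15  'ccbcaaacaacbcc'

SA = [19, 20, 23, 8, 13, 21, 1, 24, 9, 14, 12, 0, 3, 4, 17, 26, 5, 28, 18, 22, 7, 11, 2, 16, 25, 27, 6, 10, 15]
i: (SA[i-1],SA[i]) lcp shared
  1: (19,20) 2 'aa'
  2: (20,23) 3 'aac'
  3: (23,8) 3 'aac'
  4: (8,13) 5 'aaccb'
  5: (13,21) 1 'a'
  6: (21,1) 2 'ac'
  7: (1,24) 3 'acb'
  8: (24,9) 2 'ac'
  9: (9,14) 4 'accb'
  10: (14,12) 0 ''
  11: (12,0) 2 'ba'
  12: (0,3) 1 'b'
  13: (3,4) 2 'bb'
  14: (4,17) 1 'b'
  15: (17,26) 2 'bc'
  16: (26,5) 3 'bcc'
  17: (5,28) 0 ''
  18: (28,18) 1 'c'
  19: (18,22) 3 'caa'
  20: (22,7) 4 'caac'
  21: (7,11) 1 'c'
  22: (11,2) 2 'cb'
  23: (2,16) 2 'cb'
  24: (16,25) 3 'cbc'
  25: (25,27) 1 'c'
  26: (27,6) 2 'cc'
  27: (6,10) 2 'cc'
  28: (10,15) 3 'ccb'

[0, 2, 3, 3, 5, 1, 2, 3, 2, 4, 0, 2, 1, 2, 1, 2, 3, 0, 1, 3, 4, 1, 2, 2, 3, 1, 2, 2, 3]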